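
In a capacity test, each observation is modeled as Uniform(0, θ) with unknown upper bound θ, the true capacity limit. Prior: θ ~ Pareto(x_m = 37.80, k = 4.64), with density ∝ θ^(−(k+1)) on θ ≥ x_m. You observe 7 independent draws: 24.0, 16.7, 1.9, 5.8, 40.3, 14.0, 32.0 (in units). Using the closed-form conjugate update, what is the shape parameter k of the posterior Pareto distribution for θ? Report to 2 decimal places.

11.64

A Pareto(scale x_m, shape k) prior on the upper bound θ of Uniform(0, θ) is conjugate: posterior is Pareto(max(x_m, max xᵢ), k + n).
Sample maximum = 40.3; prior scale x_m = 37.80 → posterior scale = max = 40.30.
Posterior shape = 4.64 + 7 = 11.64.
Posterior shape k = 11.64.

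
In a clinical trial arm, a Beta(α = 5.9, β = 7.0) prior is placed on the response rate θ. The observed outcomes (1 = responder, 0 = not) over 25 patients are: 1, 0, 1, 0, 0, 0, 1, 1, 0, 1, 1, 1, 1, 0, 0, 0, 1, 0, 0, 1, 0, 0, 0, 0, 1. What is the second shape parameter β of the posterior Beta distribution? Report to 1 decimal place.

21.0

The Beta prior is conjugate to a Binomial/Bernoulli likelihood; the update adds successes to α and failures to β.
Posterior: Beta(α+k, β+n−k) = Beta(5.9+11, 7.0+14) = Beta(16.9, 21.0).
Posterior β = 21.0.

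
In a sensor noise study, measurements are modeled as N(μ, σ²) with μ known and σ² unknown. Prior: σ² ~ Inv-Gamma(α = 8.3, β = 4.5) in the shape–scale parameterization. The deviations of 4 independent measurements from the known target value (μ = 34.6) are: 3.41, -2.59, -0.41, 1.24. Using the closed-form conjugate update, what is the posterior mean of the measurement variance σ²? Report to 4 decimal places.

1.5614

With known mean μ and an Inverse-Gamma(α, β) prior on σ², the Normal likelihood is conjugate: posterior is Inv-Gamma(α + n/2, β + Σ(xᵢ−μ)²/2).
Σ(xᵢ−μ)² = (3.41)² + (-2.59)² + (-0.41)² + (1.24)² = 20.0419.
Posterior: Inv-Gamma(8.3 + 4/2, 4.5 + 20.0419/2) = Inv-Gamma(10.30, 14.52095).
E[σ²|data] = β/(α−1) = 14.52095/9.30 = 1.5614.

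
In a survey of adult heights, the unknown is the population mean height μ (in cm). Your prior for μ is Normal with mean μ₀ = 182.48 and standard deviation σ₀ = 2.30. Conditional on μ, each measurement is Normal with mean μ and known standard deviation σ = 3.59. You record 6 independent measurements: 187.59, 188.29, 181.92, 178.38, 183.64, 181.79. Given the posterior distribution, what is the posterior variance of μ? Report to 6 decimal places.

1.527693

For Normal data with known variance σ², a Normal(μ₀, σ₀²) prior on μ is conjugate. Posterior precision = 1/σ₀² + n/σ²; posterior mean is the precision-weighted average of μ₀ and x̄.
σ₀² = 2.30² = 5.29, σ² = 3.59² = 12.8881; σ² + n·σ₀² = 12.8881 + 6·5.29 = 44.6281.
Posterior precision = 1/σ₀² + n/σ² = 1/5.29 + 6/12.8881 = (σ² + n·σ₀²)/(σ₀²σ²) = 44.6281/(5.29·12.8881); posterior variance σₙ² = σ₀²σ²/(σ² + n·σ₀²) = 5.29·12.8881/44.6281 = 1.527693.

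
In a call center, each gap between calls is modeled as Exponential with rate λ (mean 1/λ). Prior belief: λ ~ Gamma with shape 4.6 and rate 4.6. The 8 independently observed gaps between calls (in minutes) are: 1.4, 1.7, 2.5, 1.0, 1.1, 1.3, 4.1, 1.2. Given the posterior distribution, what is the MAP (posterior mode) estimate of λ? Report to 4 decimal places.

0.6138

With a Gamma(shape α, rate β) prior on the exponential rate λ, the posterior after n observations with total T = Σxᵢ is Gamma(α+n, β+T).
Sum of observations T = 14.3 minutes; n = 8.
Posterior: Gamma(4.6+8, 4.6+14.3) = Gamma(12.6, 18.9).
Mode = (α−1)/β = 0.6138.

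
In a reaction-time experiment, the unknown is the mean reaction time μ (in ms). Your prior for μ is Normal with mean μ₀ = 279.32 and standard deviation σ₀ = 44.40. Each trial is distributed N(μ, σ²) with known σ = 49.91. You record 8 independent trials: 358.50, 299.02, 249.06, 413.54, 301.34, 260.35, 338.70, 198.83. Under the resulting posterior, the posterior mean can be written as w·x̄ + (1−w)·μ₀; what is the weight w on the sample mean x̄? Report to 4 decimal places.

For Normal data with known variance σ², a Normal(μ₀, σ₀²) prior on μ is conjugate. Posterior precision = 1/σ₀² + n/σ²; posterior mean is the precision-weighted average of μ₀ and x̄.
σ₀² = 44.40² = 1971.36, σ² = 49.91² = 2491.0081. Prior precision 1/σ₀² = 1/1971.36; data precision n/σ² = 8/2491.0081.
w = (n/σ²)/(1/σ₀² + n/σ²) = n·σ₀²/(σ² + n·σ₀²) = 8·1971.36/(2491.0081 + 8·1971.36) = 15770.88/18261.8881 = 0.8636.

0.8636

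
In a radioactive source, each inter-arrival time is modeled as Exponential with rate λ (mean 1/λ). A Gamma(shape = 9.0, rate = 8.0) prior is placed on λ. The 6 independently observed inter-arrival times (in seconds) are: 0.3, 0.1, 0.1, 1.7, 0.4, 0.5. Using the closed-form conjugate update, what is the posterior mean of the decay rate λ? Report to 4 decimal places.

1.3514

With a Gamma(shape α, rate β) prior on the exponential rate λ, the posterior after n observations with total T = Σxᵢ is Gamma(α+n, β+T).
Sum of observations T = 3.1 seconds; n = 6.
Posterior: Gamma(9.0+6, 8.0+3.1) = Gamma(15.0, 11.1).
Posterior mean of λ = α/β = 15.0/11.1 = 1.3514.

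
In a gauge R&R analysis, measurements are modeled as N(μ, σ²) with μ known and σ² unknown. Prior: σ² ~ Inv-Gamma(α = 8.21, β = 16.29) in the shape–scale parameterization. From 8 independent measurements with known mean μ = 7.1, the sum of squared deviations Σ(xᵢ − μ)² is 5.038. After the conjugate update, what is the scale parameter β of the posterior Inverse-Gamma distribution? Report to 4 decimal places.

18.8090

With known mean μ and an Inverse-Gamma(α, β) prior on σ², the Normal likelihood is conjugate: posterior is Inv-Gamma(α + n/2, β + Σ(xᵢ−μ)²/2).
Posterior: Inv-Gamma(8.21 + 8/2, 16.29 + 5.038/2) = Inv-Gamma(12.21, 18.8090).
Posterior β = 18.8090.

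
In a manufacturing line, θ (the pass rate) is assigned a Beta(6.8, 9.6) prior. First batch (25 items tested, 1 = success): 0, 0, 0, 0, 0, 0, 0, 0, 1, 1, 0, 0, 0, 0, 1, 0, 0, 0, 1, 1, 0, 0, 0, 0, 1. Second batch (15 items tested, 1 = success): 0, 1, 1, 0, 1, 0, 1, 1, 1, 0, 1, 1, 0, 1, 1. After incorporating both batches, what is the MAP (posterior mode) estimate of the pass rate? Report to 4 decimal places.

0.4007

The Beta prior is conjugate to a Binomial/Bernoulli likelihood; the update adds successes to α and failures to β.
After batch 1: Beta(6.8+6, 9.6+19) = Beta(12.8, 28.6).
After batch 2: Beta(12.8+10, 28.6+5) = Beta(22.8, 33.6).
Mode of Beta(a,b) for a,b>1 is (a−1)/(a+b−2) = 21.8/54.4 = 0.4007.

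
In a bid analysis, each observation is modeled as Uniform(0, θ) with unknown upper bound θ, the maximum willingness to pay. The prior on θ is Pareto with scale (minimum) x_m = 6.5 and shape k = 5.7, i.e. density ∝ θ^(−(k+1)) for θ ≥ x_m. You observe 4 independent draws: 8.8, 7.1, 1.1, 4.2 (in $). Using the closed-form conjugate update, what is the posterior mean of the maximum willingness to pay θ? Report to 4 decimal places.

A Pareto(scale x_m, shape k) prior on the upper bound θ of Uniform(0, θ) is conjugate: posterior is Pareto(max(x_m, max xᵢ), k + n).
Sample maximum = 8.8; prior scale x_m = 6.5 → posterior scale = max = 8.8.
Posterior shape = 5.7 + 4 = 9.7.
E[θ|data] = k·x_m/(k−1) = 9.7·8.8/8.7 = 9.8115.

9.8115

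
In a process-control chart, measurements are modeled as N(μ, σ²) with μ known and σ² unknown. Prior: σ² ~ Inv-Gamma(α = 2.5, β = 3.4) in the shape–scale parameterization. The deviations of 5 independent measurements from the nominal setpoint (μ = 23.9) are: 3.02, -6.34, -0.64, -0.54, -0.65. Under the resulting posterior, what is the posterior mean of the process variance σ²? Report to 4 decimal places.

7.1550

With known mean μ and an Inverse-Gamma(α, β) prior on σ², the Normal likelihood is conjugate: posterior is Inv-Gamma(α + n/2, β + Σ(xᵢ−μ)²/2).
Σ(xᵢ−μ)² = (3.02)² + (-6.34)² + (-0.64)² + (-0.54)² + (-0.65)² = 50.4397.
Posterior: Inv-Gamma(2.5 + 5/2, 3.4 + 50.4397/2) = Inv-Gamma(5.00, 28.61985).
E[σ²|data] = β/(α−1) = 28.61985/4.00 = 7.1550.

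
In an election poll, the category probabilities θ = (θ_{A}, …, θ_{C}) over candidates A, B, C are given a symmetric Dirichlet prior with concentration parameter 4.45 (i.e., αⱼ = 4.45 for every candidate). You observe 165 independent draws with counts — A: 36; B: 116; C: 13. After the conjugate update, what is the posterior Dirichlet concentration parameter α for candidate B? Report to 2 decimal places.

120.45

The Dirichlet prior is conjugate to the Multinomial likelihood: each posterior αⱼ = prior αⱼ + observed count nⱼ.
Posterior concentration: (40.45, 120.45, 17.45), total = 178.35.
α_{B} = 4.45 + 116 = 120.45.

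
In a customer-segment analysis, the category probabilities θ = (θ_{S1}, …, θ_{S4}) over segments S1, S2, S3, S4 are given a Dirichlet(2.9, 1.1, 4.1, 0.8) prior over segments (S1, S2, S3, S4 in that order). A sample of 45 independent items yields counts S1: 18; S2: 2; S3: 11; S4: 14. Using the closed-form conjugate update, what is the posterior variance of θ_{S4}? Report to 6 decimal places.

The Dirichlet prior is conjugate to the Multinomial likelihood: each posterior αⱼ = prior αⱼ + observed count nⱼ.
Posterior concentration: (20.9, 3.1, 15.1, 14.8), total = 53.9.
Var[θ_j] = α_j(Σα−α_j)/((Σα)²(Σα+1)) = 14.8·39.1/(53.9²·54.9) = 0.003628.

0.003628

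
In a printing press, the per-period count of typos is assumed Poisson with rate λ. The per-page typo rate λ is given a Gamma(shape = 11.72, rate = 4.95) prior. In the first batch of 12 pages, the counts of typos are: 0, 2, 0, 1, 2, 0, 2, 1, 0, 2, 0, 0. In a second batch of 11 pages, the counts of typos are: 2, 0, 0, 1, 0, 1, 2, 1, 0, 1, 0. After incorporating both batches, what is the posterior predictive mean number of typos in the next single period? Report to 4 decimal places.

With a Gamma(shape α, rate β) prior, the Poisson likelihood is conjugate: the posterior is Gamma(α + ΣXᵢ, β + n).
Batch 1: sum of counts S = 10 over n = 12 pages.
After batch 1: Gamma(α+S, β+n) = Gamma(11.72+10, 4.95+12) = Gamma(21.72, 16.95).
Batch 2: sum of counts S = 8 over n = 11 pages.
After batch 2: Gamma(α+S, β+n) = Gamma(21.72+8, 16.95+11) = Gamma(29.72, 27.95).
The predictive distribution for one future period is NegBinom with mean α/β = 1.0633.

1.0633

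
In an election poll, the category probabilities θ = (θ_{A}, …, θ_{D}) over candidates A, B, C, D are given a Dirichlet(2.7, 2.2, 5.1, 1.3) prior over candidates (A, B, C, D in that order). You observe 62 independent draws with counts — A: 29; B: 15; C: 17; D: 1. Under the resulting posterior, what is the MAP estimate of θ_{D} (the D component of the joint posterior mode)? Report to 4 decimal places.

The Dirichlet prior is conjugate to the Multinomial likelihood: each posterior αⱼ = prior αⱼ + observed count nⱼ.
Posterior concentration: (31.7, 17.2, 22.1, 2.3), total = 73.3.
Joint mode component: (α_{D}−1)/(Σα−K) = 1.3/69.3 = 0.0188.

0.0188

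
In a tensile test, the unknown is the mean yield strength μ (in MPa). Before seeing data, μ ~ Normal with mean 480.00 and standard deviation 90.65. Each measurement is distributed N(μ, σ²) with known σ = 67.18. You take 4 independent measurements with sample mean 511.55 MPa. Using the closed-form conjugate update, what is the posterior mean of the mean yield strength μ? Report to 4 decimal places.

For Normal data with known variance σ², a Normal(μ₀, σ₀²) prior on μ is conjugate. Posterior precision = 1/σ₀² + n/σ²; posterior mean is the precision-weighted average of μ₀ and x̄.
n·x̄ = 4·511.55 = 2046.2.
σ₀² = 90.65² = 8217.4225, σ² = 67.18² = 4513.1524; σ² + n·σ₀² = 4513.1524 + 4·8217.4225 = 37382.8424.
Posterior mean = (μ₀/σ₀² + n·x̄/σ²)/(1/σ₀² + n/σ²) = (σ²·μ₀ + σ₀²·n·x̄)/(σ² + n·σ₀²) = (4513.1524·480.00 + 8217.4225·2046.2)/37382.8424 = 18980803.0715/37382.8424 = 507.7410.

507.7410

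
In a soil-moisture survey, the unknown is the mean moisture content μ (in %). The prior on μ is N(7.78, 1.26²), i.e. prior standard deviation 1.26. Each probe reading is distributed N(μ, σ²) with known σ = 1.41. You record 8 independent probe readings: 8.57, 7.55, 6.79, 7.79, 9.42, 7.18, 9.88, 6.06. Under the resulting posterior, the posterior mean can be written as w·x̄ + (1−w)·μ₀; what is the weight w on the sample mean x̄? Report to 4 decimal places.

For Normal data with known variance σ², a Normal(μ₀, σ₀²) prior on μ is conjugate. Posterior precision = 1/σ₀² + n/σ²; posterior mean is the precision-weighted average of μ₀ and x̄.
σ₀² = 1.26² = 1.5876, σ² = 1.41² = 1.9881. Prior precision 1/σ₀² = 1/1.5876; data precision n/σ² = 8/1.9881.
w = (n/σ²)/(1/σ₀² + n/σ²) = n·σ₀²/(σ² + n·σ₀²) = 8·1.5876/(1.9881 + 8·1.5876) = 12.7008/14.6889 = 0.8647.

0.8647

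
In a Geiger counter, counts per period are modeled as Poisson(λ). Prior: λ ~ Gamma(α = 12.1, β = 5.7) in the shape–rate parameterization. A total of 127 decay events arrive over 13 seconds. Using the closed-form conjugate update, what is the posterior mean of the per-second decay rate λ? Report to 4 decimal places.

7.4385

With a Gamma(shape α, rate β) prior, the Poisson likelihood is conjugate: the posterior is Gamma(α + ΣXᵢ, β + n).
Posterior: Gamma(α+S, β+n) = Gamma(12.1+127, 5.7+13) = Gamma(139.1, 18.7).
Posterior mean = α/β = 139.1/18.7 = 7.4385.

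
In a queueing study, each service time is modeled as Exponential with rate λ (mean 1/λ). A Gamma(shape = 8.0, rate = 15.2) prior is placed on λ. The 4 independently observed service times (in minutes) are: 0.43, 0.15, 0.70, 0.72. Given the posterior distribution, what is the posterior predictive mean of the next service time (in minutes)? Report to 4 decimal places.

With a Gamma(shape α, rate β) prior on the exponential rate λ, the posterior after n observations with total T = Σxᵢ is Gamma(α+n, β+T).
Sum of observations T = 2.00 minutes; n = 4.
Posterior: Gamma(8.0+4, 15.2+2.00) = Gamma(12.0, 17.20).
The predictive distribution for the next observation is Lomax; its mean is β/(α−1) = 17.20/11.0 = 1.5636.

1.5636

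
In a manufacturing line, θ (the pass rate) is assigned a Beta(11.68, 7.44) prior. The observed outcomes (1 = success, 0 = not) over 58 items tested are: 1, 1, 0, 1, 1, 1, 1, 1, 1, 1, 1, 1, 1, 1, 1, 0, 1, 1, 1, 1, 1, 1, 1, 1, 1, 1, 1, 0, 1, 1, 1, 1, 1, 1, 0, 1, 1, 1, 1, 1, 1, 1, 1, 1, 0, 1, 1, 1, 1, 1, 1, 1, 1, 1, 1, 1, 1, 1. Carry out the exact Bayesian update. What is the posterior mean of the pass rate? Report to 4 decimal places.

The Beta prior is conjugate to a Binomial/Bernoulli likelihood; the update adds successes to α and failures to β.
Posterior: Beta(α+k, β+n−k) = Beta(11.68+53, 7.44+5) = Beta(64.68, 12.44).
Posterior mean = α/(α+β) = 64.68/77.12 = 0.8387.

0.8387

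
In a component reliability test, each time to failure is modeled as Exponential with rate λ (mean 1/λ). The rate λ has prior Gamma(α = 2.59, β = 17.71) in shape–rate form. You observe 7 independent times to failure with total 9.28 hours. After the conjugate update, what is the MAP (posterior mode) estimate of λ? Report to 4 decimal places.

With a Gamma(shape α, rate β) prior on the exponential rate λ, the posterior after n observations with total T = Σxᵢ is Gamma(α+n, β+T).
Posterior: Gamma(2.59+7, 17.71+9.28) = Gamma(9.59, 26.99).
Mode = (α−1)/β = 0.3183.

0.3183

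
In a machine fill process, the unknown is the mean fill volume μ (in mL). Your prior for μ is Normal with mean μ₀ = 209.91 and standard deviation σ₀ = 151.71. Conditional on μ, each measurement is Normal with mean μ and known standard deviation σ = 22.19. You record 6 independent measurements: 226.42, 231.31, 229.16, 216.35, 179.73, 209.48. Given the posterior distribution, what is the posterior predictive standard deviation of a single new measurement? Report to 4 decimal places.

23.9619

For Normal data with known variance σ², a Normal(μ₀, σ₀²) prior on μ is conjugate. Posterior precision = 1/σ₀² + n/σ²; posterior mean is the precision-weighted average of μ₀ and x̄.
σ₀² = 151.71² = 23015.9241, σ² = 22.19² = 492.3961; σ² + n·σ₀² = 492.3961 + 6·23015.9241 = 138587.9407.
Posterior precision = 1/σ₀² + n/σ² = 1/23015.9241 + 6/492.3961 = (σ² + n·σ₀²)/(σ₀²σ²) = 138587.9407/(23015.9241·492.3961); posterior variance σₙ² = σ₀²σ²/(σ² + n·σ₀²) = 23015.9241·492.3961/138587.9407 = 81.774440.
Predictive variance for one new observation = σₙ² + σ² = 23015.9241·492.3961/138587.9407 + 492.3961 = σ²·(σ₀² + 138587.9407)/138587.9407 = 492.3961·161603.8648/138587.9407 = 574.170540; SD = √(492.3961·161603.8648/138587.9407) = 23.9619.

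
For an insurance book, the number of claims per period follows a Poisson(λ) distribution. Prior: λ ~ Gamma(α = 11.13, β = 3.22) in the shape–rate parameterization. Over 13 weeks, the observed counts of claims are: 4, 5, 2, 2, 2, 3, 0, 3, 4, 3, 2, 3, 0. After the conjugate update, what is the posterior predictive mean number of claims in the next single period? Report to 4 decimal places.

2.7207

With a Gamma(shape α, rate β) prior, the Poisson likelihood is conjugate: the posterior is Gamma(α + ΣXᵢ, β + n).
Sum of counts S = 33 over n = 13 weeks.
Posterior: Gamma(α+S, β+n) = Gamma(11.13+33, 3.22+13) = Gamma(44.13, 16.22).
The predictive distribution for one future period is NegBinom with mean α/β = 2.7207.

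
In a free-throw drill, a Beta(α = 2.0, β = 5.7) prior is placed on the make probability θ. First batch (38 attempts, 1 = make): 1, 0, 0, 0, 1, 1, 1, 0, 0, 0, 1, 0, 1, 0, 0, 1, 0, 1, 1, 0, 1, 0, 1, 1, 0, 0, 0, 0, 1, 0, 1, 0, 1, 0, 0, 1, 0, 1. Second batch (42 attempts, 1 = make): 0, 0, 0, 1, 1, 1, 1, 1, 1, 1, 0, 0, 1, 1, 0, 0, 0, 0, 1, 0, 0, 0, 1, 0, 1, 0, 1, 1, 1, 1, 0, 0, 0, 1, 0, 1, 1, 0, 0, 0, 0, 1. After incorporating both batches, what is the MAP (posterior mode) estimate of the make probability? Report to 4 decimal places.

0.4434

The Beta prior is conjugate to a Binomial/Bernoulli likelihood; the update adds successes to α and failures to β.
After batch 1: Beta(2.0+17, 5.7+21) = Beta(19.0, 26.7).
After batch 2: Beta(19.0+20, 26.7+22) = Beta(39.0, 48.7).
Mode of Beta(a,b) for a,b>1 is (a−1)/(a+b−2) = 38.0/85.7 = 0.4434.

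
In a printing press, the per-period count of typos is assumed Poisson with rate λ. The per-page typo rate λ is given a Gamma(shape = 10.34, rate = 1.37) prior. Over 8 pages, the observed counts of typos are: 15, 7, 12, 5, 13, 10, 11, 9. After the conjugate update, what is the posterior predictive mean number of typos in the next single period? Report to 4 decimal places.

With a Gamma(shape α, rate β) prior, the Poisson likelihood is conjugate: the posterior is Gamma(α + ΣXᵢ, β + n).
Sum of counts S = 82 over n = 8 pages.
Posterior: Gamma(α+S, β+n) = Gamma(10.34+82, 1.37+8) = Gamma(92.34, 9.37).
The predictive distribution for one future period is NegBinom with mean α/β = 9.8549.

9.8549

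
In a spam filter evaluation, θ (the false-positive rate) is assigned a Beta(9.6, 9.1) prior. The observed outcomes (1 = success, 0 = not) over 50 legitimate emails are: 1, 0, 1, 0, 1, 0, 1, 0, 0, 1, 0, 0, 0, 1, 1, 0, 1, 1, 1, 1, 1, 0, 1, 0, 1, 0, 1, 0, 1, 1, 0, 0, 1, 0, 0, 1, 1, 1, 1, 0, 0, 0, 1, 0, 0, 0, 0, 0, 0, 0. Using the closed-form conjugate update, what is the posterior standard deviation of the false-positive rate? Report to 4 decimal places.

0.0598

The Beta prior is conjugate to a Binomial/Bernoulli likelihood; the update adds successes to α and failures to β.
Posterior: Beta(α+k, β+n−k) = Beta(9.6+23, 9.1+27) = Beta(32.6, 36.1).
Var = αβ/((α+β)²(α+β+1)) = 32.6·36.1/(68.7²·69.7) = 0.00357749; SD = √0.00357749 = 0.0598.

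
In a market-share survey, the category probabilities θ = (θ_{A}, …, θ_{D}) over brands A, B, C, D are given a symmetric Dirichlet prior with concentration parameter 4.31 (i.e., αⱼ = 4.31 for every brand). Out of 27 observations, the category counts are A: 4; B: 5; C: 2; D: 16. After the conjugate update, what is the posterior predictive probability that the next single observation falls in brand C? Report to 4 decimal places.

The Dirichlet prior is conjugate to the Multinomial likelihood: each posterior αⱼ = prior αⱼ + observed count nⱼ.
Posterior concentration: (8.31, 9.31, 6.31, 20.31), total = 44.24.
P(next = C | data) = α_{C}/Σα = 0.1426.

0.1426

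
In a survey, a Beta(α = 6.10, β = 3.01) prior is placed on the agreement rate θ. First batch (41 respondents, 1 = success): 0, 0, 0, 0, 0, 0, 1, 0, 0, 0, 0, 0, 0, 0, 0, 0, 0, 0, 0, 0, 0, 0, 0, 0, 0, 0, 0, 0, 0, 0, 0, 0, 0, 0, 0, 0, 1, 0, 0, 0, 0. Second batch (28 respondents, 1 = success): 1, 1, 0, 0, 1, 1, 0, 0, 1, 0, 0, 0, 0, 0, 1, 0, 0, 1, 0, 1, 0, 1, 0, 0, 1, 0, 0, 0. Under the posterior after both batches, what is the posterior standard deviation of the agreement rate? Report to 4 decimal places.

The Beta prior is conjugate to a Binomial/Bernoulli likelihood; the update adds successes to α and failures to β.
After batch 1: Beta(6.10+2, 3.01+39) = Beta(8.10, 42.01).
After batch 2: Beta(8.10+10, 42.01+18) = Beta(18.10, 60.01).
Var = αβ/((α+β)²(α+β+1)) = 18.10·60.01/(78.11²·79.11) = 0.00225039; SD = √0.00225039 = 0.0474.

0.0474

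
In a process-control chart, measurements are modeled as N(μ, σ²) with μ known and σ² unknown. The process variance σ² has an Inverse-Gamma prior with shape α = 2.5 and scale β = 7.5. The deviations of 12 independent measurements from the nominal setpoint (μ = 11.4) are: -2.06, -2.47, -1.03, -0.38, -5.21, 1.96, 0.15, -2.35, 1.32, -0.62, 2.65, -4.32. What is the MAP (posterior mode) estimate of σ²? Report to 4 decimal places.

4.7838

With known mean μ and an Inverse-Gamma(α, β) prior on σ², the Normal likelihood is conjugate: posterior is Inv-Gamma(α + n/2, β + Σ(xᵢ−μ)²/2).
Σ(xᵢ−μ)² = (-2.06)² + (-2.47)² + (-1.03)² + (-0.38)² + (-5.21)² + (1.96)² + (0.15)² + (-2.35)² + (1.32)² + (-0.62)² + (2.65)² + (-4.32)² = 75.8922.
Posterior: Inv-Gamma(2.5 + 12/2, 7.5 + 75.8922/2) = Inv-Gamma(8.50, 45.44610).
Mode = β/(α+1) = 45.44610/9.50 = 4.7838.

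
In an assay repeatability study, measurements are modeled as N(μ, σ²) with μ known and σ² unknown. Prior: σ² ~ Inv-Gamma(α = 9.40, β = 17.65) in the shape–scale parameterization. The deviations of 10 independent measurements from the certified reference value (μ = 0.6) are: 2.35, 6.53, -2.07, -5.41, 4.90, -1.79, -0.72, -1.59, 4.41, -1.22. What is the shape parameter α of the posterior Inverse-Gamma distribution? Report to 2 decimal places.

14.40

With known mean μ and an Inverse-Gamma(α, β) prior on σ², the Normal likelihood is conjugate: posterior is Inv-Gamma(α + n/2, β + Σ(xᵢ−μ)²/2).
Σ(xᵢ−μ)² = (2.35)² + (6.53)² + (-2.07)² + (-5.41)² + (4.90)² + (-1.79)² + (-0.72)² + (-1.59)² + (4.41)² + (-1.22)² = 132.9135.
Posterior: Inv-Gamma(9.40 + 10/2, 17.65 + 132.9135/2) = Inv-Gamma(14.40, 84.10675).
Posterior α = 14.40.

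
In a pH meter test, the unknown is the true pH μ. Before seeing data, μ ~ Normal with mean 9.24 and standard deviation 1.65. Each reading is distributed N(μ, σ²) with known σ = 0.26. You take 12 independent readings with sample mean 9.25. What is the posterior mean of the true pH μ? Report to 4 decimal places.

For Normal data with known variance σ², a Normal(μ₀, σ₀²) prior on μ is conjugate. Posterior precision = 1/σ₀² + n/σ²; posterior mean is the precision-weighted average of μ₀ and x̄.
n·x̄ = 12·9.25 = 111.
σ₀² = 1.65² = 2.7225, σ² = 0.26² = 0.0676; σ² + n·σ₀² = 0.0676 + 12·2.7225 = 32.7376.
Posterior mean = (μ₀/σ₀² + n·x̄/σ²)/(1/σ₀² + n/σ²) = (σ²·μ₀ + σ₀²·n·x̄)/(σ² + n·σ₀²) = (0.0676·9.24 + 2.7225·111)/32.7376 = 302.822124/32.7376 = 9.2500.

9.2500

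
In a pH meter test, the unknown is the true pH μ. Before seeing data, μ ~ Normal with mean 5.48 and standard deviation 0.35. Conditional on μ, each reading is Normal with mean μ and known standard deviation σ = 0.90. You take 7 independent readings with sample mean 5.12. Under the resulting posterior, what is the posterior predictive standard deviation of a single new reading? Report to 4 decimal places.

For Normal data with known variance σ², a Normal(μ₀, σ₀²) prior on μ is conjugate. Posterior precision = 1/σ₀² + n/σ²; posterior mean is the precision-weighted average of μ₀ and x̄.
σ₀² = 0.35² = 0.1225, σ² = 0.90² = 0.81; σ² + n·σ₀² = 0.81 + 7·0.1225 = 1.6675.
Posterior precision = 1/σ₀² + n/σ² = 1/0.1225 + 7/0.81 = (σ² + n·σ₀²)/(σ₀²σ²) = 1.6675/(0.1225·0.81); posterior variance σₙ² = σ₀²σ²/(σ² + n·σ₀²) = 0.1225·0.81/1.6675 = 0.059505.
Predictive variance for one new observation = σₙ² + σ² = 0.1225·0.81/1.6675 + 0.81 = σ²·(σ₀² + 1.6675)/1.6675 = 0.81·1.79/1.6675 = 0.869505; SD = √(0.81·1.79/1.6675) = 0.9325.

0.9325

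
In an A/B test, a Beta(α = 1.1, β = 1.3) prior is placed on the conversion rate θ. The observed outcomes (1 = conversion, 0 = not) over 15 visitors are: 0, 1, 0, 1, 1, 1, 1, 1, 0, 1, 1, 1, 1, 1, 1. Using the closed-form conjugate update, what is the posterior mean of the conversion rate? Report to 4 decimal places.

0.7529

The Beta prior is conjugate to a Binomial/Bernoulli likelihood; the update adds successes to α and failures to β.
Posterior: Beta(α+k, β+n−k) = Beta(1.1+12, 1.3+3) = Beta(13.1, 4.3).
Posterior mean = α/(α+β) = 13.1/17.4 = 0.7529.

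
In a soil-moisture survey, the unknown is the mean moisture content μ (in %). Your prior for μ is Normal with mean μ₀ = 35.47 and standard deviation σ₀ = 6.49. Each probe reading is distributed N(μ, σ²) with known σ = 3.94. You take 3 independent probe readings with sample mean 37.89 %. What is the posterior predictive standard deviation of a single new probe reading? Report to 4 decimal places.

4.4869

For Normal data with known variance σ², a Normal(μ₀, σ₀²) prior on μ is conjugate. Posterior precision = 1/σ₀² + n/σ²; posterior mean is the precision-weighted average of μ₀ and x̄.
σ₀² = 6.49² = 42.1201, σ² = 3.94² = 15.5236; σ² + n·σ₀² = 15.5236 + 3·42.1201 = 141.8839.
Posterior precision = 1/σ₀² + n/σ² = 1/42.1201 + 3/15.5236 = (σ² + n·σ₀²)/(σ₀²σ²) = 141.8839/(42.1201·15.5236); posterior variance σₙ² = σ₀²σ²/(σ² + n·σ₀²) = 42.1201·15.5236/141.8839 = 4.608385.
Predictive variance for one new observation = σₙ² + σ² = 42.1201·15.5236/141.8839 + 15.5236 = σ²·(σ₀² + 141.8839)/141.8839 = 15.5236·184.004/141.8839 = 20.131985; SD = √(15.5236·184.004/141.8839) = 4.4869.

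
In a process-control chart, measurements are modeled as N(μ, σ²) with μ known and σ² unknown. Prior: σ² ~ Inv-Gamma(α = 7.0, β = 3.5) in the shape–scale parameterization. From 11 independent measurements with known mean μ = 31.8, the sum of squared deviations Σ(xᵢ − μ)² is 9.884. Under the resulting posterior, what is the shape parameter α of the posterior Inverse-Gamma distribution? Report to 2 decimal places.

With known mean μ and an Inverse-Gamma(α, β) prior on σ², the Normal likelihood is conjugate: posterior is Inv-Gamma(α + n/2, β + Σ(xᵢ−μ)²/2).
Posterior: Inv-Gamma(7.0 + 11/2, 3.5 + 9.884/2) = Inv-Gamma(12.50, 8.4420).
Posterior α = 12.50.

12.50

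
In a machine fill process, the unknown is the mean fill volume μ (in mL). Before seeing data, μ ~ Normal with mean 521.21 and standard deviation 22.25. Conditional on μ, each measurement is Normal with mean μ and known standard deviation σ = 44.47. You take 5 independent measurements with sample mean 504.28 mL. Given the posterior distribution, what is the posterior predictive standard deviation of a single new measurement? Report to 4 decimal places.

46.8769

For Normal data with known variance σ², a Normal(μ₀, σ₀²) prior on μ is conjugate. Posterior precision = 1/σ₀² + n/σ²; posterior mean is the precision-weighted average of μ₀ and x̄.
σ₀² = 22.25² = 495.0625, σ² = 44.47² = 1977.5809; σ² + n·σ₀² = 1977.5809 + 5·495.0625 = 4452.8934.
Posterior precision = 1/σ₀² + n/σ² = 1/495.0625 + 5/1977.5809 = (σ² + n·σ₀²)/(σ₀²σ²) = 4452.8934/(495.0625·1977.5809); posterior variance σₙ² = σ₀²σ²/(σ² + n·σ₀²) = 495.0625·1977.5809/4452.8934 = 219.862920.
Predictive variance for one new observation = σₙ² + σ² = 495.0625·1977.5809/4452.8934 + 1977.5809 = σ²·(σ₀² + 4452.8934)/4452.8934 = 1977.5809·4947.9559/4452.8934 = 2197.443820; SD = √(1977.5809·4947.9559/4452.8934) = 46.8769.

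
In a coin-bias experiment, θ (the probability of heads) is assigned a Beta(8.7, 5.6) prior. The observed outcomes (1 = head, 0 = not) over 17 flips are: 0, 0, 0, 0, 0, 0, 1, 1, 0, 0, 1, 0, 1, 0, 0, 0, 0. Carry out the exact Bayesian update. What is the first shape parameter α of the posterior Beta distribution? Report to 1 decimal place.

12.7

The Beta prior is conjugate to a Binomial/Bernoulli likelihood; the update adds successes to α and failures to β.
Posterior: Beta(α+k, β+n−k) = Beta(8.7+4, 5.6+13) = Beta(12.7, 18.6).
Posterior α = 12.7.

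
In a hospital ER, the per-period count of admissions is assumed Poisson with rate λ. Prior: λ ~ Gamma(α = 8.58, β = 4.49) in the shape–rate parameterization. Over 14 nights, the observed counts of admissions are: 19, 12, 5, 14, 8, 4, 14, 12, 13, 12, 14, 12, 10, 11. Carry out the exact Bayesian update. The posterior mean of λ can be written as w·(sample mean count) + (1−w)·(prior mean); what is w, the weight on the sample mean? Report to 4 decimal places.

With a Gamma(shape α, rate β) prior, the Poisson likelihood is conjugate: the posterior is Gamma(α + ΣXᵢ, β + n).
Posterior mean = (α₀+S)/(β₀+n) = [n/(β₀+n)]·(S/n) + [β₀/(β₀+n)]·(α₀/β₀), so only n and β₀ enter the weight.
Weight on data w = n/(β₀+n) = 14/(4.49+14) = 14/18.49 = 0.7572.

0.7572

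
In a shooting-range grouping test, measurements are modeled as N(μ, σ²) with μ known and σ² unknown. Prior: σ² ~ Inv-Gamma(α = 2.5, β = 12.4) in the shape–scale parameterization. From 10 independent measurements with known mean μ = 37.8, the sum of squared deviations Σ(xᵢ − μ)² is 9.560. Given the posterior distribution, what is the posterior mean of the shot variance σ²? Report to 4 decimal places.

With known mean μ and an Inverse-Gamma(α, β) prior on σ², the Normal likelihood is conjugate: posterior is Inv-Gamma(α + n/2, β + Σ(xᵢ−μ)²/2).
Posterior: Inv-Gamma(2.5 + 10/2, 12.4 + 9.560/2) = Inv-Gamma(7.50, 17.1800).
E[σ²|data] = β/(α−1) = 17.1800/6.50 = 2.6431.

2.6431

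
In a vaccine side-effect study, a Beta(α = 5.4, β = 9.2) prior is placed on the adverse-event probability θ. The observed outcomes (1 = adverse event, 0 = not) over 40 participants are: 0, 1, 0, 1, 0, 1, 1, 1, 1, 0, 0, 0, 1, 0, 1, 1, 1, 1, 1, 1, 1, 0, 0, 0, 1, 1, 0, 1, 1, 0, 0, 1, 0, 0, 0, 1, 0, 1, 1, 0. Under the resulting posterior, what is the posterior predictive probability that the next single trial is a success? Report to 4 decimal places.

The Beta prior is conjugate to a Binomial/Bernoulli likelihood; the update adds successes to α and failures to β.
Posterior: Beta(α+k, β+n−k) = Beta(5.4+22, 9.2+18) = Beta(27.4, 27.2).
For a single future Bernoulli trial, P(success | data) = α/(α+β) = 0.5018.

0.5018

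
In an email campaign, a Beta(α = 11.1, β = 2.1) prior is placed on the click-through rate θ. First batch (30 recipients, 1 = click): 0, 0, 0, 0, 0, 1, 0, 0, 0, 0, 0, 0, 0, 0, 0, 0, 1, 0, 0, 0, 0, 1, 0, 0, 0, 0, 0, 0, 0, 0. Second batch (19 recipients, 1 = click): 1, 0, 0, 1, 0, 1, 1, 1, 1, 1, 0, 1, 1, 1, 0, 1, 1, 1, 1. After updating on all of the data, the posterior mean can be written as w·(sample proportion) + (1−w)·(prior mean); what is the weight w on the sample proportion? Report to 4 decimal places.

0.7878

The Beta prior is conjugate to a Binomial/Bernoulli likelihood; the update adds successes to α and failures to β.
Total number of recipients: n = 30 + 19 = 49.
Posterior mean = (α₀+k)/(α₀+β₀+n) = [n/(α₀+β₀+n)]·(k/n) + [(α₀+β₀)/(α₀+β₀+n)]·α₀/(α₀+β₀), so only n and the prior enter the weight.
The weight on the data is w = n/(α₀+β₀+n) = 49/(11.1+2.1+49) = 49/62.2 = 0.7878.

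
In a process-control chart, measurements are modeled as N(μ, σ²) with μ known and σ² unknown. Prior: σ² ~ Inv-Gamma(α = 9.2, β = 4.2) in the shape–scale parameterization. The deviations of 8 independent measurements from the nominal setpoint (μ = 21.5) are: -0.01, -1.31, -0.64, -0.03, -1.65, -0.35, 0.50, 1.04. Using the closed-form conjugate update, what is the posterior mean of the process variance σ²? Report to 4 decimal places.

With known mean μ and an Inverse-Gamma(α, β) prior on σ², the Normal likelihood is conjugate: posterior is Inv-Gamma(α + n/2, β + Σ(xᵢ−μ)²/2).
Σ(xᵢ−μ)² = (-0.01)² + (-1.31)² + (-0.64)² + (-0.03)² + (-1.65)² + (-0.35)² + (0.50)² + (1.04)² = 6.3033.
Posterior: Inv-Gamma(9.2 + 8/2, 4.2 + 6.3033/2) = Inv-Gamma(13.20, 7.35165).
E[σ²|data] = β/(α−1) = 7.35165/12.20 = 0.6026.

0.6026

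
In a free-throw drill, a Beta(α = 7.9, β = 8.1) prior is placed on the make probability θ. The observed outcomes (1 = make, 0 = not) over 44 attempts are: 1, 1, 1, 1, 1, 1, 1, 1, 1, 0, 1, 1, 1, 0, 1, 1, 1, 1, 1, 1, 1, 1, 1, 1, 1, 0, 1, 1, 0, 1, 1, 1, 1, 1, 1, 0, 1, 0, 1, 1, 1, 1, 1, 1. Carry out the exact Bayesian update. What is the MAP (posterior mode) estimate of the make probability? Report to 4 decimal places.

The Beta prior is conjugate to a Binomial/Bernoulli likelihood; the update adds successes to α and failures to β.
Posterior: Beta(α+k, β+n−k) = Beta(7.9+38, 8.1+6) = Beta(45.9, 14.1).
Mode of Beta(a,b) for a,b>1 is (a−1)/(a+b−2) = 44.9/58.0 = 0.7741.

0.7741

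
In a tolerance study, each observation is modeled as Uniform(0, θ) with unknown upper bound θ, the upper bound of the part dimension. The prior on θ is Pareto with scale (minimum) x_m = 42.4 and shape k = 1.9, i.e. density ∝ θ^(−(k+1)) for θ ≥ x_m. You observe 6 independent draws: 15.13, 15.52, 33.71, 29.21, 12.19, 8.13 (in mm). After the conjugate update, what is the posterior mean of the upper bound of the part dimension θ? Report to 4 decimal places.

A Pareto(scale x_m, shape k) prior on the upper bound θ of Uniform(0, θ) is conjugate: posterior is Pareto(max(x_m, max xᵢ), k + n).
Sample maximum = 33.71; prior scale x_m = 42.4 → posterior scale = max = 42.40.
Posterior shape = 1.9 + 6 = 7.9.
E[θ|data] = k·x_m/(k−1) = 7.9·42.40/6.9 = 48.5449.

48.5449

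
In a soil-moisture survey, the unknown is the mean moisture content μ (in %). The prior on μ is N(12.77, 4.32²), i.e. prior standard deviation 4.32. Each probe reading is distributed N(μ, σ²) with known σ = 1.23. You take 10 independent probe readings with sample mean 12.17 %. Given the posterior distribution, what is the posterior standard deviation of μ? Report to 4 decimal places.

0.3874

For Normal data with known variance σ², a Normal(μ₀, σ₀²) prior on μ is conjugate. Posterior precision = 1/σ₀² + n/σ²; posterior mean is the precision-weighted average of μ₀ and x̄.
σ₀² = 4.32² = 18.6624, σ² = 1.23² = 1.5129; σ² + n·σ₀² = 1.5129 + 10·18.6624 = 188.1369.
Posterior precision = 1/σ₀² + n/σ² = 1/18.6624 + 10/1.5129 = (σ² + n·σ₀²)/(σ₀²σ²) = 188.1369/(18.6624·1.5129); posterior variance σₙ² = σ₀²σ²/(σ² + n·σ₀²) = 18.6624·1.5129/188.1369 = 0.150073.
Posterior SD = √σₙ² = √(18.6624·1.5129/188.1369) = 0.3874.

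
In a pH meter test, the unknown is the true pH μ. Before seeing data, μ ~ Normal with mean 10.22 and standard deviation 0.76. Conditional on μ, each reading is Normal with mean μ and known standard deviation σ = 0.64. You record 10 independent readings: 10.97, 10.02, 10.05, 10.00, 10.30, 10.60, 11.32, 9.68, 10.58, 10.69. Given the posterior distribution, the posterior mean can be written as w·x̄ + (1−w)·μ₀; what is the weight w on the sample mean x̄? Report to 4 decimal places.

For Normal data with known variance σ², a Normal(μ₀, σ₀²) prior on μ is conjugate. Posterior precision = 1/σ₀² + n/σ²; posterior mean is the precision-weighted average of μ₀ and x̄.
σ₀² = 0.76² = 0.5776, σ² = 0.64² = 0.4096. Prior precision 1/σ₀² = 1/0.5776; data precision n/σ² = 10/0.4096.
w = (n/σ²)/(1/σ₀² + n/σ²) = n·σ₀²/(σ² + n·σ₀²) = 10·0.5776/(0.4096 + 10·0.5776) = 5.776/6.1856 = 0.9338.

0.9338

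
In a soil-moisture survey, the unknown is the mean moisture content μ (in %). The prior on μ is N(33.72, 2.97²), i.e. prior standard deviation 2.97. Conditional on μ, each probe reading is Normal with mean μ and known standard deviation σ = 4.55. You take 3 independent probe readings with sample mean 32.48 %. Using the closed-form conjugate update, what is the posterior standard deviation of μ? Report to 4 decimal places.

For Normal data with known variance σ², a Normal(μ₀, σ₀²) prior on μ is conjugate. Posterior precision = 1/σ₀² + n/σ²; posterior mean is the precision-weighted average of μ₀ and x̄.
σ₀² = 2.97² = 8.8209, σ² = 4.55² = 20.7025; σ² + n·σ₀² = 20.7025 + 3·8.8209 = 47.1652.
Posterior precision = 1/σ₀² + n/σ² = 1/8.8209 + 3/20.7025 = (σ² + n·σ₀²)/(σ₀²σ²) = 47.1652/(8.8209·20.7025); posterior variance σₙ² = σ₀²σ²/(σ² + n·σ₀²) = 8.8209·20.7025/47.1652 = 3.871810.
Posterior SD = √σₙ² = √(8.8209·20.7025/47.1652) = 1.9677.

1.9677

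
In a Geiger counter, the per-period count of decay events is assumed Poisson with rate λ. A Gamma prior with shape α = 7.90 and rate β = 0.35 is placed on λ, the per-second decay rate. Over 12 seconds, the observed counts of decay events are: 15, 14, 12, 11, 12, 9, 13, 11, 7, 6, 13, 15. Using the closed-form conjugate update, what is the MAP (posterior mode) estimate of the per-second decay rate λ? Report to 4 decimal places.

With a Gamma(shape α, rate β) prior, the Poisson likelihood is conjugate: the posterior is Gamma(α + ΣXᵢ, β + n).
Sum of counts S = 138 over n = 12 seconds.
Posterior: Gamma(α+S, β+n) = Gamma(7.90+138, 0.35+12) = Gamma(145.90, 12.35).
Mode of Gamma(α,β) for α≥1 is (α−1)/β = 144.90/12.35 = 11.7328.

11.7328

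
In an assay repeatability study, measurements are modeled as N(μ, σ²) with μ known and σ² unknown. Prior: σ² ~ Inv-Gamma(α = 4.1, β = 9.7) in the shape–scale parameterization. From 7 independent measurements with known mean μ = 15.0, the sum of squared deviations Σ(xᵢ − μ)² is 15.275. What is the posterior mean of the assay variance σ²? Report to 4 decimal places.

With known mean μ and an Inverse-Gamma(α, β) prior on σ², the Normal likelihood is conjugate: posterior is Inv-Gamma(α + n/2, β + Σ(xᵢ−μ)²/2).
Posterior: Inv-Gamma(4.1 + 7/2, 9.7 + 15.275/2) = Inv-Gamma(7.60, 17.3375).
E[σ²|data] = β/(α−1) = 17.3375/6.60 = 2.6269.

2.6269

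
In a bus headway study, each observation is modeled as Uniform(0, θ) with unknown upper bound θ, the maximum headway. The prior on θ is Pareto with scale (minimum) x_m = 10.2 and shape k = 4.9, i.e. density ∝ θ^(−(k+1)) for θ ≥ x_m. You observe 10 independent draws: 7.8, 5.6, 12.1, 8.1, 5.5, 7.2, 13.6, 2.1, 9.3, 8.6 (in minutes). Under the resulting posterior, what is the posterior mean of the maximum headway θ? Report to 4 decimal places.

14.5784

A Pareto(scale x_m, shape k) prior on the upper bound θ of Uniform(0, θ) is conjugate: posterior is Pareto(max(x_m, max xᵢ), k + n).
Sample maximum = 13.6; prior scale x_m = 10.2 → posterior scale = max = 13.6.
Posterior shape = 4.9 + 10 = 14.9.
E[θ|data] = k·x_m/(k−1) = 14.9·13.6/13.9 = 14.5784.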